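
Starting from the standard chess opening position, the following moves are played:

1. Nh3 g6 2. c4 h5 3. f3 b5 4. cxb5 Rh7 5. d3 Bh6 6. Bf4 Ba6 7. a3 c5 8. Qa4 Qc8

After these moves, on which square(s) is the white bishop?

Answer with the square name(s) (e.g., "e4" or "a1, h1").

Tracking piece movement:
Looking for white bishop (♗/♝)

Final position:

  a b c d e f g h
  ─────────────────
8│♜ ♞ ♛ · ♚ · ♞ ·│8
7│♟ · · ♟ ♟ ♟ · ♜│7
6│♝ · · · · · ♟ ♝│6
5│· ♙ ♟ · · · · ♟│5
4│♕ · · · · ♗ · ·│4
3│♙ · · ♙ · ♙ · ♘│3
2│· ♙ · · ♙ · ♙ ♙│2
1│♖ ♘ · · ♔ ♗ · ♖│1
  ─────────────────
  a b c d e f g h


f1, f4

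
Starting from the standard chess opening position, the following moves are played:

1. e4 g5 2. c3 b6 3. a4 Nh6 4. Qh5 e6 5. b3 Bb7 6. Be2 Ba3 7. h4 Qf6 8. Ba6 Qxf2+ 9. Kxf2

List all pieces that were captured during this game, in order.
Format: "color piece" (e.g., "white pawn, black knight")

Tracking captures:
  Qxf2+: captured white pawn
  Kxf2: captured black queen

white pawn, black queen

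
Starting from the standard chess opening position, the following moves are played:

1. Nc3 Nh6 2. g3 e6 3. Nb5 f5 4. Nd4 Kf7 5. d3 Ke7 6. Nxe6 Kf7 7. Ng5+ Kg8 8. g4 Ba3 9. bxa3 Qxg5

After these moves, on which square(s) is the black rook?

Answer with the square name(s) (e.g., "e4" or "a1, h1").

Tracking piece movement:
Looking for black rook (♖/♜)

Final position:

  a b c d e f g h
  ─────────────────
8│♜ ♞ ♝ · · · ♚ ♜│8
7│♟ ♟ ♟ ♟ · · ♟ ♟│7
6│· · · · · · · ♞│6
5│· · · · · ♟ ♛ ·│5
4│· · · · · · ♙ ·│4
3│♙ · · ♙ · · · ·│3
2│♙ · ♙ · ♙ ♙ · ♙│2
1│♖ · ♗ ♕ ♔ ♗ ♘ ♖│1
  ─────────────────
  a b c d e f g h


a8, h8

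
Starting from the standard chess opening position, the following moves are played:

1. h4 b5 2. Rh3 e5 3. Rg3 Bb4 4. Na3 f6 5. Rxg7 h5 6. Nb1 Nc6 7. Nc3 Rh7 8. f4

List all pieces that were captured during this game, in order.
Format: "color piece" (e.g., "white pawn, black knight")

Tracking captures:
  Rxg7: captured black pawn

black pawn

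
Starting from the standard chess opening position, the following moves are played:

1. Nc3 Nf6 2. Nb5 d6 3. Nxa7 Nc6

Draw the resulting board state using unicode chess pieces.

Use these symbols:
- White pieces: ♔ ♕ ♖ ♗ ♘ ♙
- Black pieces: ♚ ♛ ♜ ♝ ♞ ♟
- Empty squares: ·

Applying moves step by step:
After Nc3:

♜ ♞ ♝ ♛ ♚ ♝ ♞ ♜
♟ ♟ ♟ ♟ ♟ ♟ ♟ ♟
· · · · · · · ·
· · · · · · · ·
· · · · · · · ·
· · ♘ · · · · ·
♙ ♙ ♙ ♙ ♙ ♙ ♙ ♙
♖ · ♗ ♕ ♔ ♗ ♘ ♖


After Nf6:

♜ ♞ ♝ ♛ ♚ ♝ · ♜
♟ ♟ ♟ ♟ ♟ ♟ ♟ ♟
· · · · · ♞ · ·
· · · · · · · ·
· · · · · · · ·
· · ♘ · · · · ·
♙ ♙ ♙ ♙ ♙ ♙ ♙ ♙
♖ · ♗ ♕ ♔ ♗ ♘ ♖


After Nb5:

♜ ♞ ♝ ♛ ♚ ♝ · ♜
♟ ♟ ♟ ♟ ♟ ♟ ♟ ♟
· · · · · ♞ · ·
· ♘ · · · · · ·
· · · · · · · ·
· · · · · · · ·
♙ ♙ ♙ ♙ ♙ ♙ ♙ ♙
♖ · ♗ ♕ ♔ ♗ ♘ ♖


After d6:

♜ ♞ ♝ ♛ ♚ ♝ · ♜
♟ ♟ ♟ · ♟ ♟ ♟ ♟
· · · ♟ · ♞ · ·
· ♘ · · · · · ·
· · · · · · · ·
· · · · · · · ·
♙ ♙ ♙ ♙ ♙ ♙ ♙ ♙
♖ · ♗ ♕ ♔ ♗ ♘ ♖


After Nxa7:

♜ ♞ ♝ ♛ ♚ ♝ · ♜
♘ ♟ ♟ · ♟ ♟ ♟ ♟
· · · ♟ · ♞ · ·
· · · · · · · ·
· · · · · · · ·
· · · · · · · ·
♙ ♙ ♙ ♙ ♙ ♙ ♙ ♙
♖ · ♗ ♕ ♔ ♗ ♘ ♖


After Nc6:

♜ · ♝ ♛ ♚ ♝ · ♜
♘ ♟ ♟ · ♟ ♟ ♟ ♟
· · ♞ ♟ · ♞ · ·
· · · · · · · ·
· · · · · · · ·
· · · · · · · ·
♙ ♙ ♙ ♙ ♙ ♙ ♙ ♙
♖ · ♗ ♕ ♔ ♗ ♘ ♖



  a b c d e f g h
  ─────────────────
8│♜ · ♝ ♛ ♚ ♝ · ♜│8
7│♘ ♟ ♟ · ♟ ♟ ♟ ♟│7
6│· · ♞ ♟ · ♞ · ·│6
5│· · · · · · · ·│5
4│· · · · · · · ·│4
3│· · · · · · · ·│3
2│♙ ♙ ♙ ♙ ♙ ♙ ♙ ♙│2
1│♖ · ♗ ♕ ♔ ♗ ♘ ♖│1
  ─────────────────
  a b c d e f g h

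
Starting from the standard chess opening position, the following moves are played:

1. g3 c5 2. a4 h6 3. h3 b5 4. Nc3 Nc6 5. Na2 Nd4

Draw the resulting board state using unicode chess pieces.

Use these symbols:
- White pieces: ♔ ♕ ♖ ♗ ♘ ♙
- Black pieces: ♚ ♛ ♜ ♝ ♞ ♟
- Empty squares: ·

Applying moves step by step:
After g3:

♜ ♞ ♝ ♛ ♚ ♝ ♞ ♜
♟ ♟ ♟ ♟ ♟ ♟ ♟ ♟
· · · · · · · ·
· · · · · · · ·
· · · · · · · ·
· · · · · · ♙ ·
♙ ♙ ♙ ♙ ♙ ♙ · ♙
♖ ♘ ♗ ♕ ♔ ♗ ♘ ♖


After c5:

♜ ♞ ♝ ♛ ♚ ♝ ♞ ♜
♟ ♟ · ♟ ♟ ♟ ♟ ♟
· · · · · · · ·
· · ♟ · · · · ·
· · · · · · · ·
· · · · · · ♙ ·
♙ ♙ ♙ ♙ ♙ ♙ · ♙
♖ ♘ ♗ ♕ ♔ ♗ ♘ ♖


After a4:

♜ ♞ ♝ ♛ ♚ ♝ ♞ ♜
♟ ♟ · ♟ ♟ ♟ ♟ ♟
· · · · · · · ·
· · ♟ · · · · ·
♙ · · · · · · ·
· · · · · · ♙ ·
· ♙ ♙ ♙ ♙ ♙ · ♙
♖ ♘ ♗ ♕ ♔ ♗ ♘ ♖


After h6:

♜ ♞ ♝ ♛ ♚ ♝ ♞ ♜
♟ ♟ · ♟ ♟ ♟ ♟ ·
· · · · · · · ♟
· · ♟ · · · · ·
♙ · · · · · · ·
· · · · · · ♙ ·
· ♙ ♙ ♙ ♙ ♙ · ♙
♖ ♘ ♗ ♕ ♔ ♗ ♘ ♖


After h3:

♜ ♞ ♝ ♛ ♚ ♝ ♞ ♜
♟ ♟ · ♟ ♟ ♟ ♟ ·
· · · · · · · ♟
· · ♟ · · · · ·
♙ · · · · · · ·
· · · · · · ♙ ♙
· ♙ ♙ ♙ ♙ ♙ · ·
♖ ♘ ♗ ♕ ♔ ♗ ♘ ♖


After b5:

♜ ♞ ♝ ♛ ♚ ♝ ♞ ♜
♟ · · ♟ ♟ ♟ ♟ ·
· · · · · · · ♟
· ♟ ♟ · · · · ·
♙ · · · · · · ·
· · · · · · ♙ ♙
· ♙ ♙ ♙ ♙ ♙ · ·
♖ ♘ ♗ ♕ ♔ ♗ ♘ ♖


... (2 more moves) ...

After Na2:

♜ · ♝ ♛ ♚ ♝ ♞ ♜
♟ · · ♟ ♟ ♟ ♟ ·
· · ♞ · · · · ♟
· ♟ ♟ · · · · ·
♙ · · · · · · ·
· · · · · · ♙ ♙
♘ ♙ ♙ ♙ ♙ ♙ · ·
♖ · ♗ ♕ ♔ ♗ ♘ ♖


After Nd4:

♜ · ♝ ♛ ♚ ♝ ♞ ♜
♟ · · ♟ ♟ ♟ ♟ ·
· · · · · · · ♟
· ♟ ♟ · · · · ·
♙ · · ♞ · · · ·
· · · · · · ♙ ♙
♘ ♙ ♙ ♙ ♙ ♙ · ·
♖ · ♗ ♕ ♔ ♗ ♘ ♖



  a b c d e f g h
  ─────────────────
8│♜ · ♝ ♛ ♚ ♝ ♞ ♜│8
7│♟ · · ♟ ♟ ♟ ♟ ·│7
6│· · · · · · · ♟│6
5│· ♟ ♟ · · · · ·│5
4│♙ · · ♞ · · · ·│4
3│· · · · · · ♙ ♙│3
2│♘ ♙ ♙ ♙ ♙ ♙ · ·│2
1│♖ · ♗ ♕ ♔ ♗ ♘ ♖│1
  ─────────────────
  a b c d e f g h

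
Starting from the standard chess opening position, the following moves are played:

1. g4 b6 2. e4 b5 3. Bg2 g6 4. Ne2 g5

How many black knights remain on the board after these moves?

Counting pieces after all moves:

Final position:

  a b c d e f g h
  ─────────────────
8│♜ ♞ ♝ ♛ ♚ ♝ ♞ ♜│8
7│♟ · ♟ ♟ ♟ ♟ · ♟│7
6│· · · · · · · ·│6
5│· ♟ · · · · ♟ ·│5
4│· · · · ♙ · ♙ ·│4
3│· · · · · · · ·│3
2│♙ ♙ ♙ ♙ ♘ ♙ ♗ ♙│2
1│♖ ♘ ♗ ♕ ♔ · · ♖│1
  ─────────────────
  a b c d e f g h


2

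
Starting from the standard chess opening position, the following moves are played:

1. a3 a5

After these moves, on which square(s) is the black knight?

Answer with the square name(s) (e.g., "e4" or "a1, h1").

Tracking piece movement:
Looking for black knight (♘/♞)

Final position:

  a b c d e f g h
  ─────────────────
8│♜ ♞ ♝ ♛ ♚ ♝ ♞ ♜│8
7│· ♟ ♟ ♟ ♟ ♟ ♟ ♟│7
6│· · · · · · · ·│6
5│♟ · · · · · · ·│5
4│· · · · · · · ·│4
3│♙ · · · · · · ·│3
2│· ♙ ♙ ♙ ♙ ♙ ♙ ♙│2
1│♖ ♘ ♗ ♕ ♔ ♗ ♘ ♖│1
  ─────────────────
  a b c d e f g h


b8, g8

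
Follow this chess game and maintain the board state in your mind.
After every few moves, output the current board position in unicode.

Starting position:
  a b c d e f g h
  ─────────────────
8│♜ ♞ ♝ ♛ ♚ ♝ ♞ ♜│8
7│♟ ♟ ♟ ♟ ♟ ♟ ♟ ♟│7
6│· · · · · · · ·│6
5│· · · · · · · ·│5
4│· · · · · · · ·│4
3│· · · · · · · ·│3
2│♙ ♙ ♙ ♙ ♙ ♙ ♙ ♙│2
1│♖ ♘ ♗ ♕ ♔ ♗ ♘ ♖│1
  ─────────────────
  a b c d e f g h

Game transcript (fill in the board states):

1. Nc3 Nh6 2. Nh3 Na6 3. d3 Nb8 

  a b c d e f g h
  ─────────────────
8│♜ ♞ ♝ ♛ ♚ ♝ · ♜│8
7│♟ ♟ ♟ ♟ ♟ ♟ ♟ ♟│7
6│· · · · · · · ♞│6
5│· · · · · · · ·│5
4│· · · · · · · ·│4
3│· · ♘ ♙ · · · ♘│3
2│♙ ♙ ♙ · ♙ ♙ ♙ ♙│2
1│♖ · ♗ ♕ ♔ ♗ · ♖│1
  ─────────────────
  a b c d e f g h

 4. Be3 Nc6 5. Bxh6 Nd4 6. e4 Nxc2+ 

  a b c d e f g h
  ─────────────────
8│♜ · ♝ ♛ ♚ ♝ · ♜│8
7│♟ ♟ ♟ ♟ ♟ ♟ ♟ ♟│7
6│· · · · · · · ♗│6
5│· · · · · · · ·│5
4│· · · · ♙ · · ·│4
3│· · ♘ ♙ · · · ♘│3
2│♙ ♙ ♞ · · ♙ ♙ ♙│2
1│♖ · · ♕ ♔ ♗ · ♖│1
  ─────────────────
  a b c d e f g h

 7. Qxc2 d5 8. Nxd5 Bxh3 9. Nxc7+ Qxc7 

  a b c d e f g h
  ─────────────────
8│♜ · · · ♚ ♝ · ♜│8
7│♟ ♟ ♛ · ♟ ♟ ♟ ♟│7
6│· · · · · · · ♗│6
5│· · · · · · · ·│5
4│· · · · ♙ · · ·│4
3│· · · ♙ · · · ♝│3
2│♙ ♙ ♕ · · ♙ ♙ ♙│2
1│♖ · · · ♔ ♗ · ♖│1
  ─────────────────
  a b c d e f g h

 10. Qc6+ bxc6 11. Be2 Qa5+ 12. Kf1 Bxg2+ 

  a b c d e f g h
  ─────────────────
8│♜ · · · ♚ ♝ · ♜│8
7│♟ · · · ♟ ♟ ♟ ♟│7
6│· · ♟ · · · · ♗│6
5│♛ · · · · · · ·│5
4│· · · · ♙ · · ·│4
3│· · · ♙ · · · ·│3
2│♙ ♙ · · ♗ ♙ ♝ ♙│2
1│♖ · · · · ♔ · ♖│1
  ─────────────────
  a b c d e f g h

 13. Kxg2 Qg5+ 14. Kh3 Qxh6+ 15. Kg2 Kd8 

  a b c d e f g h
  ─────────────────
8│♜ · · ♚ · ♝ · ♜│8
7│♟ · · · ♟ ♟ ♟ ♟│7
6│· · ♟ · · · · ♛│6
5│· · · · · · · ·│5
4│· · · · ♙ · · ·│4
3│· · · ♙ · · · ·│3
2│♙ ♙ · · ♗ ♙ ♔ ♙│2
1│♖ · · · · · · ♖│1
  ─────────────────
  a b c d e f g h



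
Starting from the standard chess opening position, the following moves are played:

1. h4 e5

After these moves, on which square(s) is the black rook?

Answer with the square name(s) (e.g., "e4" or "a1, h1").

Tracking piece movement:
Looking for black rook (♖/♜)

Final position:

  a b c d e f g h
  ─────────────────
8│♜ ♞ ♝ ♛ ♚ ♝ ♞ ♜│8
7│♟ ♟ ♟ ♟ · ♟ ♟ ♟│7
6│· · · · · · · ·│6
5│· · · · ♟ · · ·│5
4│· · · · · · · ♙│4
3│· · · · · · · ·│3
2│♙ ♙ ♙ ♙ ♙ ♙ ♙ ·│2
1│♖ ♘ ♗ ♕ ♔ ♗ ♘ ♖│1
  ─────────────────
  a b c d e f g h


a8, h8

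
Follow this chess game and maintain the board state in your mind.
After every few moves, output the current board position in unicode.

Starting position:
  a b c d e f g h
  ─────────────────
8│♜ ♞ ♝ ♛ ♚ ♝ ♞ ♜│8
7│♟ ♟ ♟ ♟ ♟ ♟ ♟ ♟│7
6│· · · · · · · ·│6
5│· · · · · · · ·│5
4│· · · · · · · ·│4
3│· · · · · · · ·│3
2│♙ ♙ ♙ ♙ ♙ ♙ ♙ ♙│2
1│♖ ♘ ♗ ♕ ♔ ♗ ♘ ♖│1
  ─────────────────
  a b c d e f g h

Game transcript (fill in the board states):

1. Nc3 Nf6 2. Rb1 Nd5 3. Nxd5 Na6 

  a b c d e f g h
  ─────────────────
8│♜ · ♝ ♛ ♚ ♝ · ♜│8
7│♟ ♟ ♟ ♟ ♟ ♟ ♟ ♟│7
6│♞ · · · · · · ·│6
5│· · · ♘ · · · ·│5
4│· · · · · · · ·│4
3│· · · · · · · ·│3
2│♙ ♙ ♙ ♙ ♙ ♙ ♙ ♙│2
1│· ♖ ♗ ♕ ♔ ♗ ♘ ♖│1
  ─────────────────
  a b c d e f g h

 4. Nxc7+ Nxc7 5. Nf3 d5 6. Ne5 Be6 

  a b c d e f g h
  ─────────────────
8│♜ · · ♛ ♚ ♝ · ♜│8
7│♟ ♟ ♞ · ♟ ♟ ♟ ♟│7
6│· · · · ♝ · · ·│6
5│· · · ♟ ♘ · · ·│5
4│· · · · · · · ·│4
3│· · · · · · · ·│3
2│♙ ♙ ♙ ♙ ♙ ♙ ♙ ♙│2
1│· ♖ ♗ ♕ ♔ ♗ · ♖│1
  ─────────────────
  a b c d e f g h

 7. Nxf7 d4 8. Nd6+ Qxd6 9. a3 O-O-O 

  a b c d e f g h
  ─────────────────
8│· · ♚ ♜ · ♝ · ♜│8
7│♟ ♟ ♞ · ♟ · ♟ ♟│7
6│· · · ♛ ♝ · · ·│6
5│· · · · · · · ·│5
4│· · · ♟ · · · ·│4
3│♙ · · · · · · ·│3
2│· ♙ ♙ ♙ ♙ ♙ ♙ ♙│2
1│· ♖ ♗ ♕ ♔ ♗ · ♖│1
  ─────────────────
  a b c d e f g h

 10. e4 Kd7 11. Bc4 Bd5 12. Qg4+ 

  a b c d e f g h
  ─────────────────
8│· · · ♜ · ♝ · ♜│8
7│♟ ♟ ♞ ♚ ♟ · ♟ ♟│7
6│· · · ♛ · · · ·│6
5│· · · ♝ · · · ·│5
4│· · ♗ ♟ ♙ · ♕ ·│4
3│♙ · · · · · · ·│3
2│· ♙ ♙ ♙ · ♙ ♙ ♙│2
1│· ♖ ♗ · ♔ · · ♖│1
  ─────────────────
  a b c d e f g h


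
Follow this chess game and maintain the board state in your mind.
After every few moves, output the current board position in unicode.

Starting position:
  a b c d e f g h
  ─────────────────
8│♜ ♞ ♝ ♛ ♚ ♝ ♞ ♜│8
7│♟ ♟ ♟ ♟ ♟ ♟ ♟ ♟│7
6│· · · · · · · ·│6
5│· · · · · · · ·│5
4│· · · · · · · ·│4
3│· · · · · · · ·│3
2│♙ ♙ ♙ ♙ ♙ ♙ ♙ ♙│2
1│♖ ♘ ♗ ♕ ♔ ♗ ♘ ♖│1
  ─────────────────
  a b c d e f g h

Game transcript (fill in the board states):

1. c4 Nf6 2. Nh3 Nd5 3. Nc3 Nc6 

  a b c d e f g h
  ─────────────────
8│♜ · ♝ ♛ ♚ ♝ · ♜│8
7│♟ ♟ ♟ ♟ ♟ ♟ ♟ ♟│7
6│· · ♞ · · · · ·│6
5│· · · ♞ · · · ·│5
4│· · ♙ · · · · ·│4
3│· · ♘ · · · · ♘│3
2│♙ ♙ · ♙ ♙ ♙ ♙ ♙│2
1│♖ · ♗ ♕ ♔ ♗ · ♖│1
  ─────────────────
  a b c d e f g h

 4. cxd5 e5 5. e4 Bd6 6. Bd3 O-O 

  a b c d e f g h
  ─────────────────
8│♜ · ♝ ♛ · ♜ ♚ ·│8
7│♟ ♟ ♟ ♟ · ♟ ♟ ♟│7
6│· · ♞ ♝ · · · ·│6
5│· · · ♙ ♟ · · ·│5
4│· · · · ♙ · · ·│4
3│· · ♘ ♗ · · · ♘│3
2│♙ ♙ · ♙ · ♙ ♙ ♙│2
1│♖ · ♗ ♕ ♔ · · ♖│1
  ─────────────────
  a b c d e f g h

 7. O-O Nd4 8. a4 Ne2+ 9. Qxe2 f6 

  a b c d e f g h
  ─────────────────
8│♜ · ♝ ♛ · ♜ ♚ ·│8
7│♟ ♟ ♟ ♟ · · ♟ ♟│7
6│· · · ♝ · ♟ · ·│6
5│· · · ♙ ♟ · · ·│5
4│♙ · · · ♙ · · ·│4
3│· · ♘ ♗ · · · ♘│3
2│· ♙ · ♙ ♕ ♙ ♙ ♙│2
1│♖ · ♗ · · ♖ ♔ ·│1
  ─────────────────
  a b c d e f g h

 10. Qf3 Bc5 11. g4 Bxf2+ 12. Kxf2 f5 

  a b c d e f g h
  ─────────────────
8│♜ · ♝ ♛ · ♜ ♚ ·│8
7│♟ ♟ ♟ ♟ · · ♟ ♟│7
6│· · · · · · · ·│6
5│· · · ♙ ♟ ♟ · ·│5
4│♙ · · · ♙ · ♙ ·│4
3│· · ♘ ♗ · ♕ · ♘│3
2│· ♙ · ♙ · ♔ · ♙│2
1│♖ · ♗ · · ♖ · ·│1
  ─────────────────
  a b c d e f g h

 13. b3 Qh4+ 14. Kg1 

  a b c d e f g h
  ─────────────────
8│♜ · ♝ · · ♜ ♚ ·│8
7│♟ ♟ ♟ ♟ · · ♟ ♟│7
6│· · · · · · · ·│6
5│· · · ♙ ♟ ♟ · ·│5
4│♙ · · · ♙ · ♙ ♛│4
3│· ♙ ♘ ♗ · ♕ · ♘│3
2│· · · ♙ · · · ♙│2
1│♖ · ♗ · · ♖ ♔ ·│1
  ─────────────────
  a b c d e f g h


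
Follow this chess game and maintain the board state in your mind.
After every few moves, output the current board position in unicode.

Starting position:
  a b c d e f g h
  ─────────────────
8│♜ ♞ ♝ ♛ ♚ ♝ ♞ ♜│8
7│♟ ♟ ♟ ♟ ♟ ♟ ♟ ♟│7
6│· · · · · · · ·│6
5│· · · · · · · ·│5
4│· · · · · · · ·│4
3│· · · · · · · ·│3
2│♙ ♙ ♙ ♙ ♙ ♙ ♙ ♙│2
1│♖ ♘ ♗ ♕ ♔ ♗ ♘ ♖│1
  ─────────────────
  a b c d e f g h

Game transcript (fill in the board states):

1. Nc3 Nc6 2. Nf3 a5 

  a b c d e f g h
  ─────────────────
8│♜ · ♝ ♛ ♚ ♝ ♞ ♜│8
7│· ♟ ♟ ♟ ♟ ♟ ♟ ♟│7
6│· · ♞ · · · · ·│6
5│♟ · · · · · · ·│5
4│· · · · · · · ·│4
3│· · ♘ · · ♘ · ·│3
2│♙ ♙ ♙ ♙ ♙ ♙ ♙ ♙│2
1│♖ · ♗ ♕ ♔ ♗ · ♖│1
  ─────────────────
  a b c d e f g h

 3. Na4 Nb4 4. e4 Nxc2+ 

  a b c d e f g h
  ─────────────────
8│♜ · ♝ ♛ ♚ ♝ ♞ ♜│8
7│· ♟ ♟ ♟ ♟ ♟ ♟ ♟│7
6│· · · · · · · ·│6
5│♟ · · · · · · ·│5
4│♘ · · · ♙ · · ·│4
3│· · · · · ♘ · ·│3
2│♙ ♙ ♞ ♙ · ♙ ♙ ♙│2
1│♖ · ♗ ♕ ♔ ♗ · ♖│1
  ─────────────────
  a b c d e f g h

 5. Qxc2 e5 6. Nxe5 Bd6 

  a b c d e f g h
  ─────────────────
8│♜ · ♝ ♛ ♚ · ♞ ♜│8
7│· ♟ ♟ ♟ · ♟ ♟ ♟│7
6│· · · ♝ · · · ·│6
5│♟ · · · ♘ · · ·│5
4│♘ · · · ♙ · · ·│4
3│· · · · · · · ·│3
2│♙ ♙ ♕ ♙ · ♙ ♙ ♙│2
1│♖ · ♗ · ♔ ♗ · ♖│1
  ─────────────────
  a b c d e f g h

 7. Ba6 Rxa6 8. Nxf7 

  a b c d e f g h
  ─────────────────
8│· · ♝ ♛ ♚ · ♞ ♜│8
7│· ♟ ♟ ♟ · ♘ ♟ ♟│7
6│♜ · · ♝ · · · ·│6
5│♟ · · · · · · ·│5
4│♘ · · · ♙ · · ·│4
3│· · · · · · · ·│3
2│♙ ♙ ♕ ♙ · ♙ ♙ ♙│2
1│♖ · ♗ · ♔ · · ♖│1
  ─────────────────
  a b c d e f g h


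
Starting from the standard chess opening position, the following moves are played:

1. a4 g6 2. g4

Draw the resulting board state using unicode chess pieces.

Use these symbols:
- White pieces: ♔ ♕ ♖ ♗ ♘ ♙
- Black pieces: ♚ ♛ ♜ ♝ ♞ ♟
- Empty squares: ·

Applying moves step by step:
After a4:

♜ ♞ ♝ ♛ ♚ ♝ ♞ ♜
♟ ♟ ♟ ♟ ♟ ♟ ♟ ♟
· · · · · · · ·
· · · · · · · ·
♙ · · · · · · ·
· · · · · · · ·
· ♙ ♙ ♙ ♙ ♙ ♙ ♙
♖ ♘ ♗ ♕ ♔ ♗ ♘ ♖


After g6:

♜ ♞ ♝ ♛ ♚ ♝ ♞ ♜
♟ ♟ ♟ ♟ ♟ ♟ · ♟
· · · · · · ♟ ·
· · · · · · · ·
♙ · · · · · · ·
· · · · · · · ·
· ♙ ♙ ♙ ♙ ♙ ♙ ♙
♖ ♘ ♗ ♕ ♔ ♗ ♘ ♖


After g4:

♜ ♞ ♝ ♛ ♚ ♝ ♞ ♜
♟ ♟ ♟ ♟ ♟ ♟ · ♟
· · · · · · ♟ ·
· · · · · · · ·
♙ · · · · · ♙ ·
· · · · · · · ·
· ♙ ♙ ♙ ♙ ♙ · ♙
♖ ♘ ♗ ♕ ♔ ♗ ♘ ♖



  a b c d e f g h
  ─────────────────
8│♜ ♞ ♝ ♛ ♚ ♝ ♞ ♜│8
7│♟ ♟ ♟ ♟ ♟ ♟ · ♟│7
6│· · · · · · ♟ ·│6
5│· · · · · · · ·│5
4│♙ · · · · · ♙ ·│4
3│· · · · · · · ·│3
2│· ♙ ♙ ♙ ♙ ♙ · ♙│2
1│♖ ♘ ♗ ♕ ♔ ♗ ♘ ♖│1
  ─────────────────
  a b c d e f g h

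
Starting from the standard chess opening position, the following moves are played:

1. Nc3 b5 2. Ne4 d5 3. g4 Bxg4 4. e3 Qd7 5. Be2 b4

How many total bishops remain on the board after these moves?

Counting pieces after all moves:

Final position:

  a b c d e f g h
  ─────────────────
8│♜ ♞ · · ♚ ♝ ♞ ♜│8
7│♟ · ♟ ♛ ♟ ♟ ♟ ♟│7
6│· · · · · · · ·│6
5│· · · ♟ · · · ·│5
4│· ♟ · · ♘ · ♝ ·│4
3│· · · · ♙ · · ·│3
2│♙ ♙ ♙ ♙ ♗ ♙ · ♙│2
1│♖ · ♗ ♕ ♔ · ♘ ♖│1
  ─────────────────
  a b c d e f g h


4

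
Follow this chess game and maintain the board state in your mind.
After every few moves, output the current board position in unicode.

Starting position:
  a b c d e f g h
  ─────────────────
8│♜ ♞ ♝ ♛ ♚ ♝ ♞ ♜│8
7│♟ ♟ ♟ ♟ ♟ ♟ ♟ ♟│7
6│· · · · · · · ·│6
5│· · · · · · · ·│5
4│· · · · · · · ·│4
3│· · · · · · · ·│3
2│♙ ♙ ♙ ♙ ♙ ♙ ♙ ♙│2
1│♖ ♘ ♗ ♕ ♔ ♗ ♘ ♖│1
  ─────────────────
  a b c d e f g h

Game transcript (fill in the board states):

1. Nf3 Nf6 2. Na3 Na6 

  a b c d e f g h
  ─────────────────
8│♜ · ♝ ♛ ♚ ♝ · ♜│8
7│♟ ♟ ♟ ♟ ♟ ♟ ♟ ♟│7
6│♞ · · · · ♞ · ·│6
5│· · · · · · · ·│5
4│· · · · · · · ·│4
3│♘ · · · · ♘ · ·│3
2│♙ ♙ ♙ ♙ ♙ ♙ ♙ ♙│2
1│♖ · ♗ ♕ ♔ ♗ · ♖│1
  ─────────────────
  a b c d e f g h

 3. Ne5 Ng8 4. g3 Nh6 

  a b c d e f g h
  ─────────────────
8│♜ · ♝ ♛ ♚ ♝ · ♜│8
7│♟ ♟ ♟ ♟ ♟ ♟ ♟ ♟│7
6│♞ · · · · · · ♞│6
5│· · · · ♘ · · ·│5
4│· · · · · · · ·│4
3│♘ · · · · · ♙ ·│3
2│♙ ♙ ♙ ♙ ♙ ♙ · ♙│2
1│♖ · ♗ ♕ ♔ ♗ · ♖│1
  ─────────────────
  a b c d e f g h

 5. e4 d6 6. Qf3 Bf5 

  a b c d e f g h
  ─────────────────
8│♜ · · ♛ ♚ ♝ · ♜│8
7│♟ ♟ ♟ · ♟ ♟ ♟ ♟│7
6│♞ · · ♟ · · · ♞│6
5│· · · · ♘ ♝ · ·│5
4│· · · · ♙ · · ·│4
3│♘ · · · · ♕ ♙ ·│3
2│♙ ♙ ♙ ♙ · ♙ · ♙│2
1│♖ · ♗ · ♔ ♗ · ♖│1
  ─────────────────
  a b c d e f g h

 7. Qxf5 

  a b c d e f g h
  ─────────────────
8│♜ · · ♛ ♚ ♝ · ♜│8
7│♟ ♟ ♟ · ♟ ♟ ♟ ♟│7
6│♞ · · ♟ · · · ♞│6
5│· · · · ♘ ♕ · ·│5
4│· · · · ♙ · · ·│4
3│♘ · · · · · ♙ ·│3
2│♙ ♙ ♙ ♙ · ♙ · ♙│2
1│♖ · ♗ · ♔ ♗ · ♖│1
  ─────────────────
  a b c d e f g h


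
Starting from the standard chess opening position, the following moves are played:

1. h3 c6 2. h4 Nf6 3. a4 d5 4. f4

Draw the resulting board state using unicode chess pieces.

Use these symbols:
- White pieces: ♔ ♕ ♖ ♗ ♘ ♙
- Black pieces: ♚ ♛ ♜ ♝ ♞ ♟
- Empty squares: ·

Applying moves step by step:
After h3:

♜ ♞ ♝ ♛ ♚ ♝ ♞ ♜
♟ ♟ ♟ ♟ ♟ ♟ ♟ ♟
· · · · · · · ·
· · · · · · · ·
· · · · · · · ·
· · · · · · · ♙
♙ ♙ ♙ ♙ ♙ ♙ ♙ ·
♖ ♘ ♗ ♕ ♔ ♗ ♘ ♖


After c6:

♜ ♞ ♝ ♛ ♚ ♝ ♞ ♜
♟ ♟ · ♟ ♟ ♟ ♟ ♟
· · ♟ · · · · ·
· · · · · · · ·
· · · · · · · ·
· · · · · · · ♙
♙ ♙ ♙ ♙ ♙ ♙ ♙ ·
♖ ♘ ♗ ♕ ♔ ♗ ♘ ♖


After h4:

♜ ♞ ♝ ♛ ♚ ♝ ♞ ♜
♟ ♟ · ♟ ♟ ♟ ♟ ♟
· · ♟ · · · · ·
· · · · · · · ·
· · · · · · · ♙
· · · · · · · ·
♙ ♙ ♙ ♙ ♙ ♙ ♙ ·
♖ ♘ ♗ ♕ ♔ ♗ ♘ ♖


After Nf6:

♜ ♞ ♝ ♛ ♚ ♝ · ♜
♟ ♟ · ♟ ♟ ♟ ♟ ♟
· · ♟ · · ♞ · ·
· · · · · · · ·
· · · · · · · ♙
· · · · · · · ·
♙ ♙ ♙ ♙ ♙ ♙ ♙ ·
♖ ♘ ♗ ♕ ♔ ♗ ♘ ♖


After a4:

♜ ♞ ♝ ♛ ♚ ♝ · ♜
♟ ♟ · ♟ ♟ ♟ ♟ ♟
· · ♟ · · ♞ · ·
· · · · · · · ·
♙ · · · · · · ♙
· · · · · · · ·
· ♙ ♙ ♙ ♙ ♙ ♙ ·
♖ ♘ ♗ ♕ ♔ ♗ ♘ ♖


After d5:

♜ ♞ ♝ ♛ ♚ ♝ · ♜
♟ ♟ · · ♟ ♟ ♟ ♟
· · ♟ · · ♞ · ·
· · · ♟ · · · ·
♙ · · · · · · ♙
· · · · · · · ·
· ♙ ♙ ♙ ♙ ♙ ♙ ·
♖ ♘ ♗ ♕ ♔ ♗ ♘ ♖


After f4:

♜ ♞ ♝ ♛ ♚ ♝ · ♜
♟ ♟ · · ♟ ♟ ♟ ♟
· · ♟ · · ♞ · ·
· · · ♟ · · · ·
♙ · · · · ♙ · ♙
· · · · · · · ·
· ♙ ♙ ♙ ♙ · ♙ ·
♖ ♘ ♗ ♕ ♔ ♗ ♘ ♖



  a b c d e f g h
  ─────────────────
8│♜ ♞ ♝ ♛ ♚ ♝ · ♜│8
7│♟ ♟ · · ♟ ♟ ♟ ♟│7
6│· · ♟ · · ♞ · ·│6
5│· · · ♟ · · · ·│5
4│♙ · · · · ♙ · ♙│4
3│· · · · · · · ·│3
2│· ♙ ♙ ♙ ♙ · ♙ ·│2
1│♖ ♘ ♗ ♕ ♔ ♗ ♘ ♖│1
  ─────────────────
  a b c d e f g h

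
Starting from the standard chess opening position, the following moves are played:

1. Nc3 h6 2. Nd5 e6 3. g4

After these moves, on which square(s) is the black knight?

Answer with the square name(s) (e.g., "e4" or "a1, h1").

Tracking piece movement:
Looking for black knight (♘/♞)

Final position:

  a b c d e f g h
  ─────────────────
8│♜ ♞ ♝ ♛ ♚ ♝ ♞ ♜│8
7│♟ ♟ ♟ ♟ · ♟ ♟ ·│7
6│· · · · ♟ · · ♟│6
5│· · · ♘ · · · ·│5
4│· · · · · · ♙ ·│4
3│· · · · · · · ·│3
2│♙ ♙ ♙ ♙ ♙ ♙ · ♙│2
1│♖ · ♗ ♕ ♔ ♗ ♘ ♖│1
  ─────────────────
  a b c d e f g h


b8, g8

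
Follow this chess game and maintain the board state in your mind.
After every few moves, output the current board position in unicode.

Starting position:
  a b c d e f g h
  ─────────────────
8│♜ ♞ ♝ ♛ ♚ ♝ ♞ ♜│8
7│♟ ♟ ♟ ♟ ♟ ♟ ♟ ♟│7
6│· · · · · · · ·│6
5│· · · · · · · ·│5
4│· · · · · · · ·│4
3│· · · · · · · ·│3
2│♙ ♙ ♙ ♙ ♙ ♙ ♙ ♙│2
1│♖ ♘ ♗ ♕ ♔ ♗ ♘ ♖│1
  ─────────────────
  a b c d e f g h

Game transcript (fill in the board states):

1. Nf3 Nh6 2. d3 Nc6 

  a b c d e f g h
  ─────────────────
8│♜ · ♝ ♛ ♚ ♝ · ♜│8
7│♟ ♟ ♟ ♟ ♟ ♟ ♟ ♟│7
6│· · ♞ · · · · ♞│6
5│· · · · · · · ·│5
4│· · · · · · · ·│4
3│· · · ♙ · ♘ · ·│3
2│♙ ♙ ♙ · ♙ ♙ ♙ ♙│2
1│♖ ♘ ♗ ♕ ♔ ♗ · ♖│1
  ─────────────────
  a b c d e f g h

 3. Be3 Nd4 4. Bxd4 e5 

  a b c d e f g h
  ─────────────────
8│♜ · ♝ ♛ ♚ ♝ · ♜│8
7│♟ ♟ ♟ ♟ · ♟ ♟ ♟│7
6│· · · · · · · ♞│6
5│· · · · ♟ · · ·│5
4│· · · ♗ · · · ·│4
3│· · · ♙ · ♘ · ·│3
2│♙ ♙ ♙ · ♙ ♙ ♙ ♙│2
1│♖ ♘ · ♕ ♔ ♗ · ♖│1
  ─────────────────
  a b c d e f g h

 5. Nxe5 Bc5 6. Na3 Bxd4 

  a b c d e f g h
  ─────────────────
8│♜ · ♝ ♛ ♚ · · ♜│8
7│♟ ♟ ♟ ♟ · ♟ ♟ ♟│7
6│· · · · · · · ♞│6
5│· · · · ♘ · · ·│5
4│· · · ♝ · · · ·│4
3│♘ · · ♙ · · · ·│3
2│♙ ♙ ♙ · ♙ ♙ ♙ ♙│2
1│♖ · · ♕ ♔ ♗ · ♖│1
  ─────────────────
  a b c d e f g h

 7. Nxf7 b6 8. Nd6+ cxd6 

  a b c d e f g h
  ─────────────────
8│♜ · ♝ ♛ ♚ · · ♜│8
7│♟ · · ♟ · · ♟ ♟│7
6│· ♟ · ♟ · · · ♞│6
5│· · · · · · · ·│5
4│· · · ♝ · · · ·│4
3│♘ · · ♙ · · · ·│3
2│♙ ♙ ♙ · ♙ ♙ ♙ ♙│2
1│♖ · · ♕ ♔ ♗ · ♖│1
  ─────────────────
  a b c d e f g h

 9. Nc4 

  a b c d e f g h
  ─────────────────
8│♜ · ♝ ♛ ♚ · · ♜│8
7│♟ · · ♟ · · ♟ ♟│7
6│· ♟ · ♟ · · · ♞│6
5│· · · · · · · ·│5
4│· · ♘ ♝ · · · ·│4
3│· · · ♙ · · · ·│3
2│♙ ♙ ♙ · ♙ ♙ ♙ ♙│2
1│♖ · · ♕ ♔ ♗ · ♖│1
  ─────────────────
  a b c d e f g h


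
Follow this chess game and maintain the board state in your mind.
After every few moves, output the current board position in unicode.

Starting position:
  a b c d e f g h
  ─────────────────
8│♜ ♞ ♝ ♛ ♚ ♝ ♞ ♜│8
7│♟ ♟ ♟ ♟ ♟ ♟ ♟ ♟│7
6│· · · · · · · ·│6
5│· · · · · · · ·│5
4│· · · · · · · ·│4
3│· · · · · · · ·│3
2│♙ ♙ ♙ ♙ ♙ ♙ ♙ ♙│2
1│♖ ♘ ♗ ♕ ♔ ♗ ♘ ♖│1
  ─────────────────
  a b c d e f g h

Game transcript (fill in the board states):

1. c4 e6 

  a b c d e f g h
  ─────────────────
8│♜ ♞ ♝ ♛ ♚ ♝ ♞ ♜│8
7│♟ ♟ ♟ ♟ · ♟ ♟ ♟│7
6│· · · · ♟ · · ·│6
5│· · · · · · · ·│5
4│· · ♙ · · · · ·│4
3│· · · · · · · ·│3
2│♙ ♙ · ♙ ♙ ♙ ♙ ♙│2
1│♖ ♘ ♗ ♕ ♔ ♗ ♘ ♖│1
  ─────────────────
  a b c d e f g h

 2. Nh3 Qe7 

  a b c d e f g h
  ─────────────────
8│♜ ♞ ♝ · ♚ ♝ ♞ ♜│8
7│♟ ♟ ♟ ♟ ♛ ♟ ♟ ♟│7
6│· · · · ♟ · · ·│6
5│· · · · · · · ·│5
4│· · ♙ · · · · ·│4
3│· · · · · · · ♘│3
2│♙ ♙ · ♙ ♙ ♙ ♙ ♙│2
1│♖ ♘ ♗ ♕ ♔ ♗ · ♖│1
  ─────────────────
  a b c d e f g h

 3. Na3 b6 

  a b c d e f g h
  ─────────────────
8│♜ ♞ ♝ · ♚ ♝ ♞ ♜│8
7│♟ · ♟ ♟ ♛ ♟ ♟ ♟│7
6│· ♟ · · ♟ · · ·│6
5│· · · · · · · ·│5
4│· · ♙ · · · · ·│4
3│♘ · · · · · · ♘│3
2│♙ ♙ · ♙ ♙ ♙ ♙ ♙│2
1│♖ · ♗ ♕ ♔ ♗ · ♖│1
  ─────────────────
  a b c d e f g h

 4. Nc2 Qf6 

  a b c d e f g h
  ─────────────────
8│♜ ♞ ♝ · ♚ ♝ ♞ ♜│8
7│♟ · ♟ ♟ · ♟ ♟ ♟│7
6│· ♟ · · ♟ ♛ · ·│6
5│· · · · · · · ·│5
4│· · ♙ · · · · ·│4
3│· · · · · · · ♘│3
2│♙ ♙ ♘ ♙ ♙ ♙ ♙ ♙│2
1│♖ · ♗ ♕ ♔ ♗ · ♖│1
  ─────────────────
  a b c d e f g h

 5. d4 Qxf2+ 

  a b c d e f g h
  ─────────────────
8│♜ ♞ ♝ · ♚ ♝ ♞ ♜│8
7│♟ · ♟ ♟ · ♟ ♟ ♟│7
6│· ♟ · · ♟ · · ·│6
5│· · · · · · · ·│5
4│· · ♙ ♙ · · · ·│4
3│· · · · · · · ♘│3
2│♙ ♙ ♘ · ♙ ♛ ♙ ♙│2
1│♖ · ♗ ♕ ♔ ♗ · ♖│1
  ─────────────────
  a b c d e f g h



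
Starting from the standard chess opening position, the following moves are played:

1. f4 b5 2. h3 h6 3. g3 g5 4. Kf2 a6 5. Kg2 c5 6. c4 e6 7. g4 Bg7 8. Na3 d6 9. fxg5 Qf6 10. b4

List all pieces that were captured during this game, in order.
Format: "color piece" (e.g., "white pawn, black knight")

Tracking captures:
  fxg5: captured black pawn

black pawn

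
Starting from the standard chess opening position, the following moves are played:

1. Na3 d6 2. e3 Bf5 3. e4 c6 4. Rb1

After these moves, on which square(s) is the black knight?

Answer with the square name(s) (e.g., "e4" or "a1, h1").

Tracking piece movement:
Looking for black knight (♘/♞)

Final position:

  a b c d e f g h
  ─────────────────
8│♜ ♞ · ♛ ♚ ♝ ♞ ♜│8
7│♟ ♟ · · ♟ ♟ ♟ ♟│7
6│· · ♟ ♟ · · · ·│6
5│· · · · · ♝ · ·│5
4│· · · · ♙ · · ·│4
3│♘ · · · · · · ·│3
2│♙ ♙ ♙ ♙ · ♙ ♙ ♙│2
1│· ♖ ♗ ♕ ♔ ♗ ♘ ♖│1
  ─────────────────
  a b c d e f g h


b8, g8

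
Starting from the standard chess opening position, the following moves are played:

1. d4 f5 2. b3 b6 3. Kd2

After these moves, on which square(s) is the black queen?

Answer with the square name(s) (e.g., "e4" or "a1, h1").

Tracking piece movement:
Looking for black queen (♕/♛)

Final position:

  a b c d e f g h
  ─────────────────
8│♜ ♞ ♝ ♛ ♚ ♝ ♞ ♜│8
7│♟ · ♟ ♟ ♟ · ♟ ♟│7
6│· ♟ · · · · · ·│6
5│· · · · · ♟ · ·│5
4│· · · ♙ · · · ·│4
3│· ♙ · · · · · ·│3
2│♙ · ♙ ♔ ♙ ♙ ♙ ♙│2
1│♖ ♘ ♗ ♕ · ♗ ♘ ♖│1
  ─────────────────
  a b c d e f g h


d8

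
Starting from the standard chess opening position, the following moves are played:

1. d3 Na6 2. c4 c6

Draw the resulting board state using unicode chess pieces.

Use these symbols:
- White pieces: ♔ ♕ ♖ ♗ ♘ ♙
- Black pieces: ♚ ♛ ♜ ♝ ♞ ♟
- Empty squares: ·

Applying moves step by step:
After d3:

♜ ♞ ♝ ♛ ♚ ♝ ♞ ♜
♟ ♟ ♟ ♟ ♟ ♟ ♟ ♟
· · · · · · · ·
· · · · · · · ·
· · · · · · · ·
· · · ♙ · · · ·
♙ ♙ ♙ · ♙ ♙ ♙ ♙
♖ ♘ ♗ ♕ ♔ ♗ ♘ ♖


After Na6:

♜ · ♝ ♛ ♚ ♝ ♞ ♜
♟ ♟ ♟ ♟ ♟ ♟ ♟ ♟
♞ · · · · · · ·
· · · · · · · ·
· · · · · · · ·
· · · ♙ · · · ·
♙ ♙ ♙ · ♙ ♙ ♙ ♙
♖ ♘ ♗ ♕ ♔ ♗ ♘ ♖


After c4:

♜ · ♝ ♛ ♚ ♝ ♞ ♜
♟ ♟ ♟ ♟ ♟ ♟ ♟ ♟
♞ · · · · · · ·
· · · · · · · ·
· · ♙ · · · · ·
· · · ♙ · · · ·
♙ ♙ · · ♙ ♙ ♙ ♙
♖ ♘ ♗ ♕ ♔ ♗ ♘ ♖


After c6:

♜ · ♝ ♛ ♚ ♝ ♞ ♜
♟ ♟ · ♟ ♟ ♟ ♟ ♟
♞ · ♟ · · · · ·
· · · · · · · ·
· · ♙ · · · · ·
· · · ♙ · · · ·
♙ ♙ · · ♙ ♙ ♙ ♙
♖ ♘ ♗ ♕ ♔ ♗ ♘ ♖



  a b c d e f g h
  ─────────────────
8│♜ · ♝ ♛ ♚ ♝ ♞ ♜│8
7│♟ ♟ · ♟ ♟ ♟ ♟ ♟│7
6│♞ · ♟ · · · · ·│6
5│· · · · · · · ·│5
4│· · ♙ · · · · ·│4
3│· · · ♙ · · · ·│3
2│♙ ♙ · · ♙ ♙ ♙ ♙│2
1│♖ ♘ ♗ ♕ ♔ ♗ ♘ ♖│1
  ─────────────────
  a b c d e f g h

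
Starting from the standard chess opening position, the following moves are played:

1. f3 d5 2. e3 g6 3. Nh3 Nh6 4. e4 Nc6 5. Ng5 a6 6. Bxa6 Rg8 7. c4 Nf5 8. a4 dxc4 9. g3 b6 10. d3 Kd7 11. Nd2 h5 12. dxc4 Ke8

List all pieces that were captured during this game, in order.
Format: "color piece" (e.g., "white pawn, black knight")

Tracking captures:
  Bxa6: captured black pawn
  dxc4: captured white pawn
  dxc4: captured black pawn

black pawn, white pawn, black pawn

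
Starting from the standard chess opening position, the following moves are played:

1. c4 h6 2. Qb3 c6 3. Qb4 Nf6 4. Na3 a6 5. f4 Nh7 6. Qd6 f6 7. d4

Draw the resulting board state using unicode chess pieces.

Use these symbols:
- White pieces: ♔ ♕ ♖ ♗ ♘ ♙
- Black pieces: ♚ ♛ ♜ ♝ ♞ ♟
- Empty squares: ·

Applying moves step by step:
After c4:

♜ ♞ ♝ ♛ ♚ ♝ ♞ ♜
♟ ♟ ♟ ♟ ♟ ♟ ♟ ♟
· · · · · · · ·
· · · · · · · ·
· · ♙ · · · · ·
· · · · · · · ·
♙ ♙ · ♙ ♙ ♙ ♙ ♙
♖ ♘ ♗ ♕ ♔ ♗ ♘ ♖


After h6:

♜ ♞ ♝ ♛ ♚ ♝ ♞ ♜
♟ ♟ ♟ ♟ ♟ ♟ ♟ ·
· · · · · · · ♟
· · · · · · · ·
· · ♙ · · · · ·
· · · · · · · ·
♙ ♙ · ♙ ♙ ♙ ♙ ♙
♖ ♘ ♗ ♕ ♔ ♗ ♘ ♖


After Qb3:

♜ ♞ ♝ ♛ ♚ ♝ ♞ ♜
♟ ♟ ♟ ♟ ♟ ♟ ♟ ·
· · · · · · · ♟
· · · · · · · ·
· · ♙ · · · · ·
· ♕ · · · · · ·
♙ ♙ · ♙ ♙ ♙ ♙ ♙
♖ ♘ ♗ · ♔ ♗ ♘ ♖


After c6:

♜ ♞ ♝ ♛ ♚ ♝ ♞ ♜
♟ ♟ · ♟ ♟ ♟ ♟ ·
· · ♟ · · · · ♟
· · · · · · · ·
· · ♙ · · · · ·
· ♕ · · · · · ·
♙ ♙ · ♙ ♙ ♙ ♙ ♙
♖ ♘ ♗ · ♔ ♗ ♘ ♖


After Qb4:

♜ ♞ ♝ ♛ ♚ ♝ ♞ ♜
♟ ♟ · ♟ ♟ ♟ ♟ ·
· · ♟ · · · · ♟
· · · · · · · ·
· ♕ ♙ · · · · ·
· · · · · · · ·
♙ ♙ · ♙ ♙ ♙ ♙ ♙
♖ ♘ ♗ · ♔ ♗ ♘ ♖


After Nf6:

♜ ♞ ♝ ♛ ♚ ♝ · ♜
♟ ♟ · ♟ ♟ ♟ ♟ ·
· · ♟ · · ♞ · ♟
· · · · · · · ·
· ♕ ♙ · · · · ·
· · · · · · · ·
♙ ♙ · ♙ ♙ ♙ ♙ ♙
♖ ♘ ♗ · ♔ ♗ ♘ ♖


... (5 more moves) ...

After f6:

♜ ♞ ♝ ♛ ♚ ♝ · ♜
· ♟ · ♟ ♟ · ♟ ♞
♟ · ♟ ♕ · ♟ · ♟
· · · · · · · ·
· · ♙ · · ♙ · ·
♘ · · · · · · ·
♙ ♙ · ♙ ♙ · ♙ ♙
♖ · ♗ · ♔ ♗ ♘ ♖


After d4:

♜ ♞ ♝ ♛ ♚ ♝ · ♜
· ♟ · ♟ ♟ · ♟ ♞
♟ · ♟ ♕ · ♟ · ♟
· · · · · · · ·
· · ♙ ♙ · ♙ · ·
♘ · · · · · · ·
♙ ♙ · · ♙ · ♙ ♙
♖ · ♗ · ♔ ♗ ♘ ♖



  a b c d e f g h
  ─────────────────
8│♜ ♞ ♝ ♛ ♚ ♝ · ♜│8
7│· ♟ · ♟ ♟ · ♟ ♞│7
6│♟ · ♟ ♕ · ♟ · ♟│6
5│· · · · · · · ·│5
4│· · ♙ ♙ · ♙ · ·│4
3│♘ · · · · · · ·│3
2│♙ ♙ · · ♙ · ♙ ♙│2
1│♖ · ♗ · ♔ ♗ ♘ ♖│1
  ─────────────────
  a b c d e f g h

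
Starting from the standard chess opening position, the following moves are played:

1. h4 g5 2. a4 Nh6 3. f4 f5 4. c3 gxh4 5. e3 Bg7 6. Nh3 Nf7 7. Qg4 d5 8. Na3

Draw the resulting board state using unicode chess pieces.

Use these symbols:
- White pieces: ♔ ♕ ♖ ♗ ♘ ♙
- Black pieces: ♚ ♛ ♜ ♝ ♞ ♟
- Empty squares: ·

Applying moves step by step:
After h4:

♜ ♞ ♝ ♛ ♚ ♝ ♞ ♜
♟ ♟ ♟ ♟ ♟ ♟ ♟ ♟
· · · · · · · ·
· · · · · · · ·
· · · · · · · ♙
· · · · · · · ·
♙ ♙ ♙ ♙ ♙ ♙ ♙ ·
♖ ♘ ♗ ♕ ♔ ♗ ♘ ♖


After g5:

♜ ♞ ♝ ♛ ♚ ♝ ♞ ♜
♟ ♟ ♟ ♟ ♟ ♟ · ♟
· · · · · · · ·
· · · · · · ♟ ·
· · · · · · · ♙
· · · · · · · ·
♙ ♙ ♙ ♙ ♙ ♙ ♙ ·
♖ ♘ ♗ ♕ ♔ ♗ ♘ ♖


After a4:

♜ ♞ ♝ ♛ ♚ ♝ ♞ ♜
♟ ♟ ♟ ♟ ♟ ♟ · ♟
· · · · · · · ·
· · · · · · ♟ ·
♙ · · · · · · ♙
· · · · · · · ·
· ♙ ♙ ♙ ♙ ♙ ♙ ·
♖ ♘ ♗ ♕ ♔ ♗ ♘ ♖


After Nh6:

♜ ♞ ♝ ♛ ♚ ♝ · ♜
♟ ♟ ♟ ♟ ♟ ♟ · ♟
· · · · · · · ♞
· · · · · · ♟ ·
♙ · · · · · · ♙
· · · · · · · ·
· ♙ ♙ ♙ ♙ ♙ ♙ ·
♖ ♘ ♗ ♕ ♔ ♗ ♘ ♖


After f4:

♜ ♞ ♝ ♛ ♚ ♝ · ♜
♟ ♟ ♟ ♟ ♟ ♟ · ♟
· · · · · · · ♞
· · · · · · ♟ ·
♙ · · · · ♙ · ♙
· · · · · · · ·
· ♙ ♙ ♙ ♙ · ♙ ·
♖ ♘ ♗ ♕ ♔ ♗ ♘ ♖


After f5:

♜ ♞ ♝ ♛ ♚ ♝ · ♜
♟ ♟ ♟ ♟ ♟ · · ♟
· · · · · · · ♞
· · · · · ♟ ♟ ·
♙ · · · · ♙ · ♙
· · · · · · · ·
· ♙ ♙ ♙ ♙ · ♙ ·
♖ ♘ ♗ ♕ ♔ ♗ ♘ ♖


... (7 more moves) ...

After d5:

♜ ♞ ♝ ♛ ♚ · · ♜
♟ ♟ ♟ · ♟ ♞ ♝ ♟
· · · · · · · ·
· · · ♟ · ♟ · ·
♙ · · · · ♙ ♕ ♟
· · ♙ · ♙ · · ♘
· ♙ · ♙ · · ♙ ·
♖ ♘ ♗ · ♔ ♗ · ♖


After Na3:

♜ ♞ ♝ ♛ ♚ · · ♜
♟ ♟ ♟ · ♟ ♞ ♝ ♟
· · · · · · · ·
· · · ♟ · ♟ · ·
♙ · · · · ♙ ♕ ♟
♘ · ♙ · ♙ · · ♘
· ♙ · ♙ · · ♙ ·
♖ · ♗ · ♔ ♗ · ♖



  a b c d e f g h
  ─────────────────
8│♜ ♞ ♝ ♛ ♚ · · ♜│8
7│♟ ♟ ♟ · ♟ ♞ ♝ ♟│7
6│· · · · · · · ·│6
5│· · · ♟ · ♟ · ·│5
4│♙ · · · · ♙ ♕ ♟│4
3│♘ · ♙ · ♙ · · ♘│3
2│· ♙ · ♙ · · ♙ ·│2
1│♖ · ♗ · ♔ ♗ · ♖│1
  ─────────────────
  a b c d e f g h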